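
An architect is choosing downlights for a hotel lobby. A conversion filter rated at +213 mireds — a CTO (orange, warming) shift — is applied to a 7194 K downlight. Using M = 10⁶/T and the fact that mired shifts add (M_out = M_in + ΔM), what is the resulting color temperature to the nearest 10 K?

2840 K

M_in = 10⁶/7194 = 139.00 mireds.
M_out = 139.00 + (+213) = 352.00 mireds.
T_out = 10⁶/352.00 = 2840.9 K → 2840 K.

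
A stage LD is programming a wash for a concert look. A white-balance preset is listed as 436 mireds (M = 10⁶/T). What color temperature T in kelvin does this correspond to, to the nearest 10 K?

T = 10⁶ / 436 = 2293.58 K → 2290 K.

2290 K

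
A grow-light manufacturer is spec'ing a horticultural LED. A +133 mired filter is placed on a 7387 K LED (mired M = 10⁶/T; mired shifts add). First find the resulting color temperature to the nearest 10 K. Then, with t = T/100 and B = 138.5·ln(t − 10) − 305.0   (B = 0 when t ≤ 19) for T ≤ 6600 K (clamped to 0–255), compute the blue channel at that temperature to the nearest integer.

M_in = 10⁶/7387 = 135.37; M_out = 135.37 + (+133) = 268.37.
T_out = 10⁶/268.37 = 3726.2 K → 3730 K; t = 37.3.
B = 138.5·ln(37.3 − 10) − 305.0 = 138.5·ln 27.3 − 305.0 = 138.5·3.3069 − 305.0 = 153.004.
Rounded: 153.

153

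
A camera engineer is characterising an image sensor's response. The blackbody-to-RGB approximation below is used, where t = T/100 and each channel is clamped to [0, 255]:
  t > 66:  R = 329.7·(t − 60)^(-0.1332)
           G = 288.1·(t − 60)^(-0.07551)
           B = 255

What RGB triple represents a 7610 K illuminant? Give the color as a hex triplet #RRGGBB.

#E4EAFF

t = 7610/100 = 76.1; the t > 66 branch applies.
R = 329.7·(76.1 − 60)^(-0.1332) = 329.7·16.1^(-0.1332) = 329.7·0.69064 = 227.704.
G = 288.1·(76.1 − 60)^(-0.07551) = 288.1·16.1^(-0.07551) = 288.1·0.81072 = 233.569.
B = 255 by definition for t > 66.
Rounded: (228, 234, 255).
In hex: #E4EAFF.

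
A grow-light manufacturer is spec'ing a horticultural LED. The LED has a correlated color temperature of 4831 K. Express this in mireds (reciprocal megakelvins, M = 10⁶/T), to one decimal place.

M = 10⁶ / 4831 = 206.996 → 207.0 mireds.

207.0 mireds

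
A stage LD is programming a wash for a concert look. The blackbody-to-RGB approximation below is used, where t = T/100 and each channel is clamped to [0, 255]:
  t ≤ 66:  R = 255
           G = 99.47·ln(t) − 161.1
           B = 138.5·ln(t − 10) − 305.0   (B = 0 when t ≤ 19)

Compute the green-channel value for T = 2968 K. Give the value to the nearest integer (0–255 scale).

176

t = 2968/100 = 29.68; the t ≤ 66 branch applies.
G = 99.47·ln 29.68 − 161.1 = 99.47·3.3905 − 161.1 = 176.150.
Rounded: 176.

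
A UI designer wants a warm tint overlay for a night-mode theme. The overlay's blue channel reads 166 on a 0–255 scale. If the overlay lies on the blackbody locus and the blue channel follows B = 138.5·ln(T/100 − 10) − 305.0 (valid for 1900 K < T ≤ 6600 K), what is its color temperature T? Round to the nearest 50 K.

4000 K

ln(t − 10) = (166 + 305.0) / 138.5 = 3.4007.
t − 10 = e^3.4007 = 29.986, so t = 39.986.
T = 100·t = 3999 K → 4000 K to the nearest 50 K.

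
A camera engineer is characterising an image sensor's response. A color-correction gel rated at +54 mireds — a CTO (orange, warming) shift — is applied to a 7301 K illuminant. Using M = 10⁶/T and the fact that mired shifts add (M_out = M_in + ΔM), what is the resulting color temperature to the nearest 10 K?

5240 K

M_in = 10⁶/7301 = 136.97 mireds.
M_out = 136.97 + (+54) = 190.97 mireds.
T_out = 10⁶/190.97 = 5236.5 K → 5240 K.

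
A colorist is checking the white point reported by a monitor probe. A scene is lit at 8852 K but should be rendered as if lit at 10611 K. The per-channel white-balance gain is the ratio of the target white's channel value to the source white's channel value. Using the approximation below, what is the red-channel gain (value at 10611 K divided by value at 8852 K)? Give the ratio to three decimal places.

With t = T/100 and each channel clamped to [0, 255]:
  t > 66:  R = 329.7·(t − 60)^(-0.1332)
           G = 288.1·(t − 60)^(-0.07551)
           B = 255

At 8852 K (t = 88.52):
  R = 329.7·(88.52 − 60)^(-0.1332) = 329.7·28.52^(-0.1332) = 329.7·0.63999 = 211.005.
At 10611 K (t = 106.11):
  R = 329.7·(106.11 − 60)^(-0.1332) = 329.7·46.11^(-0.1332) = 329.7·0.60032 = 197.925.
Gain = 197.925 / 211.005 = 0.9380 → 0.938.

0.938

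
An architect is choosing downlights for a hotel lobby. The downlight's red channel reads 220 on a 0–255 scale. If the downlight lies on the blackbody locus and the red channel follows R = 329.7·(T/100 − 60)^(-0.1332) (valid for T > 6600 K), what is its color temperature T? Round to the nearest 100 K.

8100 K

(t − 60)^(-0.1332) = 220/329.7 = 0.66727.
t − 60 = 0.66727^(1/-0.1332) = 0.66727^(-7.508) = 20.847, so t = 80.847.
T = 100·t = 8085 K → 8100 K to the nearest 100 K.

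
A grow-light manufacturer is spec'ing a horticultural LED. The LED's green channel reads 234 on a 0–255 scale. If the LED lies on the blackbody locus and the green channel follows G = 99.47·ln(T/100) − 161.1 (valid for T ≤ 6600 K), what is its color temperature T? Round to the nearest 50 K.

5300 K

ln t = (234 + 161.1) / 99.47 = 3.9721.
t = e^3.9721 = 53.093.
T = 100·t = 5309 K → 5300 K to the nearest 50 K.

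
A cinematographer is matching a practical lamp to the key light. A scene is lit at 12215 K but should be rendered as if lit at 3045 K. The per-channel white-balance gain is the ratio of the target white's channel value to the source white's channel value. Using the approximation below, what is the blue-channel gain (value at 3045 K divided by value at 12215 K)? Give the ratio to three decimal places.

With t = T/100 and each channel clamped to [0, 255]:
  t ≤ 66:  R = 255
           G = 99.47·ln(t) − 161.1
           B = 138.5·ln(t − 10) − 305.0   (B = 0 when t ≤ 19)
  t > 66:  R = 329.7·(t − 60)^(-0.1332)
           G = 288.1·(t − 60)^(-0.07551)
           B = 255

At 12215 K (t = 122.15):
  B = 255 by definition for t > 66.
At 3045 K (t = 30.45):
  B = 138.5·ln(30.45 − 10) − 305.0 = 138.5·ln 20.45 − 305.0 = 138.5·3.0180 − 305.0 = 112.991.
Gain = 112.991 / 255.000 = 0.4431 → 0.443.

0.443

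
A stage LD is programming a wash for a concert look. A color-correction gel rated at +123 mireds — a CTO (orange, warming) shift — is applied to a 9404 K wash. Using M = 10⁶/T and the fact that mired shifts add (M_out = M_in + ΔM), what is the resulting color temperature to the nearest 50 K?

4350 K

M_in = 10⁶/9404 = 106.34 mireds.
M_out = 106.34 + (+123) = 229.34 mireds.
T_out = 10⁶/229.34 = 4360.4 K → 4350 K.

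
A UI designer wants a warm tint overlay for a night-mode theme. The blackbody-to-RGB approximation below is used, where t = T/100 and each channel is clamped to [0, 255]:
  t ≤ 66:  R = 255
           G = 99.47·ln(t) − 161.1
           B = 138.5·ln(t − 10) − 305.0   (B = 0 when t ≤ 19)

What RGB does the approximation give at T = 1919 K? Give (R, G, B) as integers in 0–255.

t = 1919/100 = 19.19; the t ≤ 66 branch applies.
R = 255 by definition for t ≤ 66.
G = 99.47·ln 19.19 − 161.1 = 99.47·2.9544 − 161.1 = 132.773.
B = 138.5·ln(19.19 − 10) − 305.0 = 138.5·ln 9.19 − 305.0 = 138.5·2.2181 − 305.0 = 2.209.
Rounded: (255, 133, 2).

(255, 133, 2)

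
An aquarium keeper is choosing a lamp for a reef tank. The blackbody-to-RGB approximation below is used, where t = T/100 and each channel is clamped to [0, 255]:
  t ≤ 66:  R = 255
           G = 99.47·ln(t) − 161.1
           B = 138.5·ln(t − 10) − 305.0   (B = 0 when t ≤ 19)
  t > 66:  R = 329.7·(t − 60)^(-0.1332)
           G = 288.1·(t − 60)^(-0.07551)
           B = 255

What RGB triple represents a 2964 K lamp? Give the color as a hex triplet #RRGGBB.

t = 2964/100 = 29.64; the t ≤ 66 branch applies.
R = 255 by definition for t ≤ 66.
G = 99.47·ln 29.64 − 161.1 = 99.47·3.3891 − 161.1 = 176.016.
B = 138.5·ln(29.64 − 10) − 305.0 = 138.5·ln 19.64 − 305.0 = 138.5·2.9776 − 305.0 = 107.393.
Rounded: (255, 176, 107).
In hex: #FFB06B.

#FFB06B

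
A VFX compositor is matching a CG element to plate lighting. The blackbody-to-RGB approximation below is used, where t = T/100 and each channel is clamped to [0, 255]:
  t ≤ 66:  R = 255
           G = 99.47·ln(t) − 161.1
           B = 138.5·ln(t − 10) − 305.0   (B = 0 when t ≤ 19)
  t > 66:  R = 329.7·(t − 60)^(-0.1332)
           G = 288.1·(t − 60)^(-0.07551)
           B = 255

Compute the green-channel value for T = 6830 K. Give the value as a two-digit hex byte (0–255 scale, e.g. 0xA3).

t = 6830/100 = 68.3; the t > 66 branch applies.
G = 288.1·(68.3 − 60)^(-0.07551) = 288.1·8.3^(-0.07551) = 288.1·0.85232 = 245.552.
Rounded: 246; in hex, 0xF6.

0xF6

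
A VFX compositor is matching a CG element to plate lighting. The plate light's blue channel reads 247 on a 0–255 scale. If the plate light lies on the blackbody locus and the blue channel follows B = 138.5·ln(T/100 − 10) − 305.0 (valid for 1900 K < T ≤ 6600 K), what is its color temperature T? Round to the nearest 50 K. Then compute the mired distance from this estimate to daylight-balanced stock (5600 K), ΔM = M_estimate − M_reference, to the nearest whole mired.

-22 mireds

ln(t − 10) = (247 + 305.0) / 138.5 = 3.9856.
t − 10 = e^3.9856 = 53.815, so t = 63.815.
T = 100·t = 6382 K → 6400 K to the nearest 50 K.
M_estimate = 10⁶/6400 = 156.25; M_reference = 10⁶/5600 = 178.57.
ΔM = 156.25 − 178.57 = -22.32 → -22 mireds.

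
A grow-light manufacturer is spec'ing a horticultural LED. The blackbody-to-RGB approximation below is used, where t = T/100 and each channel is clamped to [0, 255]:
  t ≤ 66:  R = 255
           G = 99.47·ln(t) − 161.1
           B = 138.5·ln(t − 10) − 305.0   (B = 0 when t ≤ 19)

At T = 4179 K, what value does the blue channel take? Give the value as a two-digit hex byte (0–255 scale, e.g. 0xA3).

0xAE

t = 4179/100 = 41.79; the t ≤ 66 branch applies.
B = 138.5·ln(41.79 − 10) − 305.0 = 138.5·ln 31.79 − 305.0 = 138.5·3.4592 − 305.0 = 174.093.
Rounded: 174; in hex, 0xAE.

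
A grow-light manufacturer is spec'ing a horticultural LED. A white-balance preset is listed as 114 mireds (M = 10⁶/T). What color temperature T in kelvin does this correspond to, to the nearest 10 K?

8770 K

T = 10⁶ / 114 = 8771.93 K → 8770 K.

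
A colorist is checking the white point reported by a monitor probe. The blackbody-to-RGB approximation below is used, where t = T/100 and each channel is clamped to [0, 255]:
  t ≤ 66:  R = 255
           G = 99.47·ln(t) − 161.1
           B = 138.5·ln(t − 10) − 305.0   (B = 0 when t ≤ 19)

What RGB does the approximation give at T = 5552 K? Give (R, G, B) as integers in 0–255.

t = 5552/100 = 55.52; the t ≤ 66 branch applies.
R = 255 by definition for t ≤ 66.
G = 99.47·ln 55.52 − 161.1 = 99.47·4.0167 − 161.1 = 238.445.
B = 138.5·ln(55.52 − 10) − 305.0 = 138.5·ln 45.52 − 305.0 = 138.5·3.8182 − 305.0 = 223.814.
Rounded: (255, 238, 224).

(255, 238, 224)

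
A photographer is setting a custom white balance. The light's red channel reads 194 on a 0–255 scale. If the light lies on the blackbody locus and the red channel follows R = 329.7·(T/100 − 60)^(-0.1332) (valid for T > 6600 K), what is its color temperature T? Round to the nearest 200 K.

11400 K

(t − 60)^(-0.1332) = 194/329.7 = 0.58841.
t − 60 = 0.58841^(1/-0.1332) = 0.58841^(-7.508) = 53.593, so t = 113.593.
T = 100·t = 11359 K → 11400 K to the nearest 200 K.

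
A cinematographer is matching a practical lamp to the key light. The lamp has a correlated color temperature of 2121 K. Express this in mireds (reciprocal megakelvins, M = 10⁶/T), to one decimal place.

M = 10⁶ / 2121 = 471.476 → 471.5 mireds.

471.5 mireds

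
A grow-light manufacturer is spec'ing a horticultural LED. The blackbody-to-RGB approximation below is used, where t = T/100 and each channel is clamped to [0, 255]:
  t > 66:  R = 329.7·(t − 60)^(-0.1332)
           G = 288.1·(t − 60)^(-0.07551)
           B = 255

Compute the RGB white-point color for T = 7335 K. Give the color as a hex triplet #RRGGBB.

#E9EDFF

t = 7335/100 = 73.35; the t > 66 branch applies.
R = 329.7·(73.35 − 60)^(-0.1332) = 329.7·13.35^(-0.1332) = 329.7·0.70809 = 233.456.
G = 288.1·(73.35 − 60)^(-0.07551) = 288.1·13.35^(-0.07551) = 288.1·0.82227 = 236.896.
B = 255 by definition for t > 66.
Rounded: (233, 237, 255).
In hex: #E9EDFF.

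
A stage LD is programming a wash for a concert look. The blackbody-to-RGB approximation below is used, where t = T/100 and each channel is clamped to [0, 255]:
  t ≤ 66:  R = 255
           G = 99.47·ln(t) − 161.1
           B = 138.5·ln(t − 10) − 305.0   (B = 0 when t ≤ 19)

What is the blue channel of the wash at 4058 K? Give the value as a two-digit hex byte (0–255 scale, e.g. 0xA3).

0xA9

t = 4058/100 = 40.58; the t ≤ 66 branch applies.
B = 138.5·ln(40.58 − 10) − 305.0 = 138.5·ln 30.58 − 305.0 = 138.5·3.4203 − 305.0 = 168.718.
Rounded: 169; in hex, 0xA9.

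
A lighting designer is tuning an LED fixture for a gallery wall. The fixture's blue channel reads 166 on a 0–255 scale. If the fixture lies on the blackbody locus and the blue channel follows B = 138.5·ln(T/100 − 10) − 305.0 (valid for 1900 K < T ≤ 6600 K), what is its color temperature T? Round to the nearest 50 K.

4000 K

ln(t − 10) = (166 + 305.0) / 138.5 = 3.4007.
t − 10 = e^3.4007 = 29.986, so t = 39.986.
T = 100·t = 3999 K → 4000 K to the nearest 50 K.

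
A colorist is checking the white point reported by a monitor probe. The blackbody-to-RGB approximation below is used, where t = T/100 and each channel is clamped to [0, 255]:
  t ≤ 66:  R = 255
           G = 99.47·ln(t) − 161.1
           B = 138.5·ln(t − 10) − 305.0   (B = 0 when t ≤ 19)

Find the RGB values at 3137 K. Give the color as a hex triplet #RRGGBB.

t = 3137/100 = 31.37; the t ≤ 66 branch applies.
R = 255 by definition for t ≤ 66.
G = 99.47·ln 31.37 − 161.1 = 99.47·3.4459 − 161.1 = 181.659.
B = 138.5·ln(31.37 − 10) − 305.0 = 138.5·ln 21.37 − 305.0 = 138.5·3.0620 − 305.0 = 119.085.
Rounded: (255, 182, 119).
In hex: #FFB677.

#FFB677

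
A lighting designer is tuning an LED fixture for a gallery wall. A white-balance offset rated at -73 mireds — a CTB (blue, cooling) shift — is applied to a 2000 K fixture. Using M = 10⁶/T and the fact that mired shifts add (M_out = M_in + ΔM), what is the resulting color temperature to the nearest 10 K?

M_in = 10⁶/2000 = 500.00 mireds.
M_out = 500.00 + (-73) = 427.00 mireds.
T_out = 10⁶/427.00 = 2341.9 K → 2340 K.

2340 K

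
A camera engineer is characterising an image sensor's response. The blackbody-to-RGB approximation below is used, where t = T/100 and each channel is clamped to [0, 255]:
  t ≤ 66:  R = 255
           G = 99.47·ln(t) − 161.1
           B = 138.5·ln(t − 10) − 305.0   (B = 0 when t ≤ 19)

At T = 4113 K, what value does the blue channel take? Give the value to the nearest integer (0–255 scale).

t = 4113/100 = 41.13; the t ≤ 66 branch applies.
B = 138.5·ln(41.13 − 10) − 305.0 = 138.5·ln 31.13 − 305.0 = 138.5·3.4382 − 305.0 = 171.187.
Rounded: 171.

171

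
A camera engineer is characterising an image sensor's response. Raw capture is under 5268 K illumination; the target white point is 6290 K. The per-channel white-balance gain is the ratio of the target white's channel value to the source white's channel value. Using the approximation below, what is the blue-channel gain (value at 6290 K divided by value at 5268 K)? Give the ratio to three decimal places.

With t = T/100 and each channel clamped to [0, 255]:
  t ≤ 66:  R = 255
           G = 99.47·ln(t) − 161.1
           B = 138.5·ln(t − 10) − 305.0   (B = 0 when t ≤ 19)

1.138

At 5268 K (t = 52.68):
  B = 138.5·ln(52.68 − 10) − 305.0 = 138.5·ln 42.68 − 305.0 = 138.5·3.7537 − 305.0 = 214.892.
At 6290 K (t = 62.9):
  B = 138.5·ln(62.9 − 10) − 305.0 = 138.5·ln 52.9 − 305.0 = 138.5·3.9684 − 305.0 = 244.624.
Gain = 244.624 / 214.892 = 1.1384 → 1.138.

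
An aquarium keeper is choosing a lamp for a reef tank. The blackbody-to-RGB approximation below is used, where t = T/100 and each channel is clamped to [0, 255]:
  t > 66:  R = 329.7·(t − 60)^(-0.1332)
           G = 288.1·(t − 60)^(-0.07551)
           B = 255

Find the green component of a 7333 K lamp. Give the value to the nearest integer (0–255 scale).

237

t = 7333/100 = 73.33; the t > 66 branch applies.
G = 288.1·(73.33 − 60)^(-0.07551) = 288.1·13.33^(-0.07551) = 288.1·0.82236 = 236.923.
Rounded: 237.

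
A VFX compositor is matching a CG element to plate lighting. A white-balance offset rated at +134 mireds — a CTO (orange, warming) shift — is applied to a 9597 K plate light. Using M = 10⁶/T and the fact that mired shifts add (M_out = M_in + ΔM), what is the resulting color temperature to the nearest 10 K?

M_in = 10⁶/9597 = 104.20 mireds.
M_out = 104.20 + (+134) = 238.20 mireds.
T_out = 10⁶/238.20 = 4198.2 K → 4200 K.

4200 K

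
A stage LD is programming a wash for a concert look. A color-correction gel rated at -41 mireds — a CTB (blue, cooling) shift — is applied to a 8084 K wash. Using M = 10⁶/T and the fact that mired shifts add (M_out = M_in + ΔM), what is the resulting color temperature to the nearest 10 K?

12090 K

M_in = 10⁶/8084 = 123.70 mireds.
M_out = 123.70 + (-41) = 82.70 mireds.
T_out = 10⁶/82.70 = 12091.7 K → 12090 K.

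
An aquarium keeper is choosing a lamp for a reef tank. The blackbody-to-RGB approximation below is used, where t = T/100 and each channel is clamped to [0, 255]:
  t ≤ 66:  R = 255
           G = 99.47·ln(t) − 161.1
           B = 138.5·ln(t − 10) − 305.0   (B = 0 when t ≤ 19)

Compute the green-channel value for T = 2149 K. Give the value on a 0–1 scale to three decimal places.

t = 2149/100 = 21.49; the t ≤ 66 branch applies.
G = 99.47·ln 21.49 − 161.1 = 99.47·3.0676 − 161.1 = 144.033.
On a 0–1 scale: 144.033/255 = 0.5648 → 0.565.

0.565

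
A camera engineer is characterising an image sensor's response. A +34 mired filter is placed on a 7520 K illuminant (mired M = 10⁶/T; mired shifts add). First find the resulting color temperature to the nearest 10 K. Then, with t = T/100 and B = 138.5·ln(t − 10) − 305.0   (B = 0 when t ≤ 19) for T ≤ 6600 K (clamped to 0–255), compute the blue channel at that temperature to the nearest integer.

237

M_in = 10⁶/7520 = 132.98; M_out = 132.98 + (+34) = 166.98.
T_out = 10⁶/166.98 = 5988.8 K → 5990 K; t = 59.9.
B = 138.5·ln(59.9 − 10) − 305.0 = 138.5·ln 49.9 − 305.0 = 138.5·3.9100 − 305.0 = 236.538.
Rounded: 237.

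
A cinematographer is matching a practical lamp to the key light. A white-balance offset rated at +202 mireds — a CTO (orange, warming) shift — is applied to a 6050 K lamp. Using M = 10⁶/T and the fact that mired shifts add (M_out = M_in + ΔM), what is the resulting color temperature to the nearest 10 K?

2720 K

M_in = 10⁶/6050 = 165.29 mireds.
M_out = 165.29 + (+202) = 367.29 mireds.
T_out = 10⁶/367.29 = 2722.6 K → 2720 K.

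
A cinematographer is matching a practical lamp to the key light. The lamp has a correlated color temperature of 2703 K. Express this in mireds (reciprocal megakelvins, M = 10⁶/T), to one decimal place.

M = 10⁶ / 2703 = 369.959 → 370.0 mireds.

370.0 mireds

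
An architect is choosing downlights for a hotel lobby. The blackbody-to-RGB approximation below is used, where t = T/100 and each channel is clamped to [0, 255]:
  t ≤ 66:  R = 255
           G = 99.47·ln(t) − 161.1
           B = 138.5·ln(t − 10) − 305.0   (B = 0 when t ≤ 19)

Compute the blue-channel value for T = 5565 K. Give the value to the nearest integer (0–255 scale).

t = 5565/100 = 55.65; the t ≤ 66 branch applies.
B = 138.5·ln(55.65 − 10) − 305.0 = 138.5·ln 45.65 − 305.0 = 138.5·3.8210 − 305.0 = 224.209.
Rounded: 224.

224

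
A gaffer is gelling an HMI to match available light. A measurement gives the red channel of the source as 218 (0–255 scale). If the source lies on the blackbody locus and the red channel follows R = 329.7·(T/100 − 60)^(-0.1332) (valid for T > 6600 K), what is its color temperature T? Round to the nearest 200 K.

8200 K

(t − 60)^(-0.1332) = 218/329.7 = 0.66121.
t − 60 = 0.66121^(1/-0.1332) = 0.66121^(-7.508) = 22.326, so t = 82.326.
T = 100·t = 8233 K → 8200 K to the nearest 200 K.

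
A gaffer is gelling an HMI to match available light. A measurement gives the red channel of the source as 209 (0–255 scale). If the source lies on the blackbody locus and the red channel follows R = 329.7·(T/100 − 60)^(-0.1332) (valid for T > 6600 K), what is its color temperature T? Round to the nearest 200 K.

(t − 60)^(-0.1332) = 209/329.7 = 0.63391.
t − 60 = 0.63391^(1/-0.1332) = 0.63391^(-7.508) = 30.639, so t = 90.639.
T = 100·t = 9064 K → 9000 K to the nearest 200 K.

9000 K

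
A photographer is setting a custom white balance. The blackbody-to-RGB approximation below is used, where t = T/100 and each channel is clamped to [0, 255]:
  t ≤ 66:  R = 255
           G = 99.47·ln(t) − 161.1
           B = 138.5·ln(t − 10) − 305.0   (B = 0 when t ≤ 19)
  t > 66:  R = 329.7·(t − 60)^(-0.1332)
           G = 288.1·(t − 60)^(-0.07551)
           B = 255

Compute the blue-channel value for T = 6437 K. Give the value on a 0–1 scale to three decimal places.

t = 6437/100 = 64.37; the t ≤ 66 branch applies.
B = 138.5·ln(64.37 − 10) − 305.0 = 138.5·ln 54.37 − 305.0 = 138.5·3.9958 − 305.0 = 248.420.
On a 0–1 scale: 248.420/255 = 0.9742 → 0.974.

0.974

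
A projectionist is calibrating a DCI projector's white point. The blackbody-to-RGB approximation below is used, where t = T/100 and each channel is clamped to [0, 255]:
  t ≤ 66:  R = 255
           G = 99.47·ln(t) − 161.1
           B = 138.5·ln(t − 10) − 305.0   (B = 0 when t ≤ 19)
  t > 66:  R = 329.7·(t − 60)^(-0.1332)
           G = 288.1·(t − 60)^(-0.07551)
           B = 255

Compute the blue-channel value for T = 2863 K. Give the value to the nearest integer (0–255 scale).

t = 2863/100 = 28.63; the t ≤ 66 branch applies.
B = 138.5·ln(28.63 − 10) − 305.0 = 138.5·ln 18.63 − 305.0 = 138.5·2.9248 − 305.0 = 100.081.
Rounded: 100.

100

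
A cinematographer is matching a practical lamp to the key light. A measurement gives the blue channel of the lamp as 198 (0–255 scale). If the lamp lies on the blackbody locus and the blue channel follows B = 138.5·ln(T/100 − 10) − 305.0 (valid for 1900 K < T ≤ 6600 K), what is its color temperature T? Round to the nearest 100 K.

ln(t − 10) = (198 + 305.0) / 138.5 = 3.6318.
t − 10 = e^3.6318 = 37.780, so t = 47.780.
T = 100·t = 4778 K → 4800 K to the nearest 100 K.

4800 K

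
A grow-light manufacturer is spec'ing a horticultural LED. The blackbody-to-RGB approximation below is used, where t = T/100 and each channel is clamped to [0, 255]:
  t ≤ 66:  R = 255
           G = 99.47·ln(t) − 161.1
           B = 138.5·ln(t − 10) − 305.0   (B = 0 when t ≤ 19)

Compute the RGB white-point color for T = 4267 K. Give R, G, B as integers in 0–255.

t = 4267/100 = 42.67; the t ≤ 66 branch applies.
R = 255 by definition for t ≤ 66.
G = 99.47·ln 42.67 − 161.1 = 99.47·3.7535 − 161.1 = 212.260.
B = 138.5·ln(42.67 − 10) − 305.0 = 138.5·ln 32.67 − 305.0 = 138.5·3.4865 − 305.0 = 177.874.
Rounded: (255, 212, 178).

R=255, G=212, B=178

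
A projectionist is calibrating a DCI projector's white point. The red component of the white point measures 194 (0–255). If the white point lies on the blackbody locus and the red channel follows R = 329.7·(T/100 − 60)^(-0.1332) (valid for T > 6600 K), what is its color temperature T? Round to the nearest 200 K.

(t − 60)^(-0.1332) = 194/329.7 = 0.58841.
t − 60 = 0.58841^(1/-0.1332) = 0.58841^(-7.508) = 53.593, so t = 113.593.
T = 100·t = 11359 K → 11400 K to the nearest 200 K.

11400 K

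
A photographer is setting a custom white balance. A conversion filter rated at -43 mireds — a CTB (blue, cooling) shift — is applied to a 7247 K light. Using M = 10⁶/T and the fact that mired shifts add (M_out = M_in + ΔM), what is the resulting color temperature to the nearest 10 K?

M_in = 10⁶/7247 = 137.99 mireds.
M_out = 137.99 + (-43) = 94.99 mireds.
T_out = 10⁶/94.99 = 10527.6 K → 10530 K.

10530 K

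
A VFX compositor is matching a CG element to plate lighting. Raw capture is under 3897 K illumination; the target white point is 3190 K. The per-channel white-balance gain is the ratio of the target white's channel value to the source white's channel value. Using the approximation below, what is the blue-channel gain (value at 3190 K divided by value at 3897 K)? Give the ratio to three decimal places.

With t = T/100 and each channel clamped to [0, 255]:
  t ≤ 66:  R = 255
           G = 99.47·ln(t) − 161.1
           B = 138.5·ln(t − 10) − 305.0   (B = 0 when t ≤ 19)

0.760

At 3897 K (t = 38.97):
  B = 138.5·ln(38.97 − 10) − 305.0 = 138.5·ln 28.97 − 305.0 = 138.5·3.3663 − 305.0 = 161.227.
At 3190 K (t = 31.9):
  B = 138.5·ln(31.9 − 10) − 305.0 = 138.5·ln 21.9 − 305.0 = 138.5·3.0865 − 305.0 = 122.478.
Gain = 122.478 / 161.227 = 0.7597 → 0.760.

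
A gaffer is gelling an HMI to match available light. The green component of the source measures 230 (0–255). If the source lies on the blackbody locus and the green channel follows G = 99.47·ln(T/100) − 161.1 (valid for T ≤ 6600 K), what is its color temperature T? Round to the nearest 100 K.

ln t = (230 + 161.1) / 99.47 = 3.9318.
t = e^3.9318 = 51.001.
T = 100·t = 5100 K → 5100 K to the nearest 100 K.

5100 K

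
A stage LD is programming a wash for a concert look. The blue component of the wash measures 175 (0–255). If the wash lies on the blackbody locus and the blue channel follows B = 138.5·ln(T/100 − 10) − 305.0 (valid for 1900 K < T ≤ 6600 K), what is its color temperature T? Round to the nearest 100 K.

ln(t − 10) = (175 + 305.0) / 138.5 = 3.4657.
t − 10 = e^3.4657 = 31.999, so t = 41.999.
T = 100·t = 4200 K → 4200 K to the nearest 100 K.

4200 K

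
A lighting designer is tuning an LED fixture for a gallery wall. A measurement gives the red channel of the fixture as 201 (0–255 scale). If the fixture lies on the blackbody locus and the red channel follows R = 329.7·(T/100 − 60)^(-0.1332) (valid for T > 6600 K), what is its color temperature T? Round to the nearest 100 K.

10100 K

(t − 60)^(-0.1332) = 201/329.7 = 0.60965.
t − 60 = 0.60965^(1/-0.1332) = 0.60965^(-7.508) = 41.071, so t = 101.071.
T = 100·t = 10107 K → 10100 K to the nearest 100 K.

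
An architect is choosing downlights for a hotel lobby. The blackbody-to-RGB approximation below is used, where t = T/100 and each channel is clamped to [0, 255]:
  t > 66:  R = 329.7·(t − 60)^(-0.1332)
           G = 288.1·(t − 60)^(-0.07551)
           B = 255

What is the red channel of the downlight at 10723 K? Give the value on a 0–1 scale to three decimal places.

t = 10723/100 = 107.23; the t > 66 branch applies.
R = 329.7·(107.23 − 60)^(-0.1332) = 329.7·47.23^(-0.1332) = 329.7·0.59840 = 197.294.
On a 0–1 scale: 197.294/255 = 0.7737 → 0.774.

0.774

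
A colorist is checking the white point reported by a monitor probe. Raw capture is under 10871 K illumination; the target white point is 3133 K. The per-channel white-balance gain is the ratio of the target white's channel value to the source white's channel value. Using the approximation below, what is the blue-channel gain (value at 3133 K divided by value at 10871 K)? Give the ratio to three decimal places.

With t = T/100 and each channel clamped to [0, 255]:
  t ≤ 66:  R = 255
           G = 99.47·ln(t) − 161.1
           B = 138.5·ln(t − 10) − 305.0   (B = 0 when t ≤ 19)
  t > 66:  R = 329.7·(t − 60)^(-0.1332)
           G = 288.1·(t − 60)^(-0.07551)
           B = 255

0.466

At 10871 K (t = 108.71):
  B = 255 by definition for t > 66.
At 3133 K (t = 31.33):
  B = 138.5·ln(31.33 − 10) − 305.0 = 138.5·ln 21.33 − 305.0 = 138.5·3.0601 − 305.0 = 118.826.
Gain = 118.826 / 255.000 = 0.4660 → 0.466.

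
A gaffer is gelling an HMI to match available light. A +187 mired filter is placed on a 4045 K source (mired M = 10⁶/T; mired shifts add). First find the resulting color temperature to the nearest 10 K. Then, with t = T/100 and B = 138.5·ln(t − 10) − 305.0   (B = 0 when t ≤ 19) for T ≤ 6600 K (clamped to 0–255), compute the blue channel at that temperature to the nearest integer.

M_in = 10⁶/4045 = 247.22; M_out = 247.22 + (+187) = 434.22.
T_out = 10⁶/434.22 = 2303.0 K → 2300 K; t = 23.
B = 138.5·ln(23 − 10) − 305.0 = 138.5·ln 13 − 305.0 = 138.5·2.5649 − 305.0 = 50.245.
Rounded: 50.

50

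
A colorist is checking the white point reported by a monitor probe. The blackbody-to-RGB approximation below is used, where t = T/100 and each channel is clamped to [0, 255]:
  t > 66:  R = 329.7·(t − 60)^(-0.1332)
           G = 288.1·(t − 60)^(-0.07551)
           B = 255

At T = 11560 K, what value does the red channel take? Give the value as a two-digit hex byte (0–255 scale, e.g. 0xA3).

0xC1

t = 11560/100 = 115.6; the t > 66 branch applies.
R = 329.7·(115.6 − 60)^(-0.1332) = 329.7·55.6^(-0.1332) = 329.7·0.58554 = 193.052.
Rounded: 193; in hex, 0xC1.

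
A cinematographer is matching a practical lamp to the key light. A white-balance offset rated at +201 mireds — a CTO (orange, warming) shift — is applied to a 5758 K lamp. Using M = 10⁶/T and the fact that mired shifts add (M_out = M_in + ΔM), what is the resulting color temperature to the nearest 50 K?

2650 K

M_in = 10⁶/5758 = 173.67 mireds.
M_out = 173.67 + (+201) = 374.67 mireds.
T_out = 10⁶/374.67 = 2669.0 K → 2650 K.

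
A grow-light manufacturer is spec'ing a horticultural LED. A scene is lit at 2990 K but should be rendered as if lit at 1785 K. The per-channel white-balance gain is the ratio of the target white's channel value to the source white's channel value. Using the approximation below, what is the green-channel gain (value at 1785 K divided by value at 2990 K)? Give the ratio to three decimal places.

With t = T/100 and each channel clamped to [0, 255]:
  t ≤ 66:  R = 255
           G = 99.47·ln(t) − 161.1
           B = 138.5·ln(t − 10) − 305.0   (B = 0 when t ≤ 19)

At 2990 K (t = 29.9):
  G = 99.47·ln 29.9 − 161.1 = 99.47·3.3979 − 161.1 = 176.885.
At 1785 K (t = 17.85):
  G = 99.47·ln 17.85 − 161.1 = 99.47·2.8820 − 161.1 = 125.573.
Gain = 125.573 / 176.885 = 0.7099 → 0.710.

0.710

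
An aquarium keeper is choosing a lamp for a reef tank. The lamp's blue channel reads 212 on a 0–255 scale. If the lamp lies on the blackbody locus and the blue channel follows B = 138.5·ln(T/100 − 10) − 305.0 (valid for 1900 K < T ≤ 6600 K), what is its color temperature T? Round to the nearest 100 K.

ln(t − 10) = (212 + 305.0) / 138.5 = 3.7329.
t − 10 = e^3.7329 = 41.798, so t = 51.798.
T = 100·t = 5180 K → 5200 K to the nearest 100 K.

5200 K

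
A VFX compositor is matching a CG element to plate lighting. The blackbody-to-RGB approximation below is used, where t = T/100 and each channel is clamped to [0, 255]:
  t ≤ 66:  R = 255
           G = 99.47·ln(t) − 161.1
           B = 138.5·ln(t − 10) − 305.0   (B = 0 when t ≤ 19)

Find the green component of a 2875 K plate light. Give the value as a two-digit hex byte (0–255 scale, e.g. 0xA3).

t = 2875/100 = 28.75; the t ≤ 66 branch applies.
G = 99.47·ln 28.75 − 161.1 = 99.47·3.3586 − 161.1 = 172.984.
Rounded: 173; in hex, 0xAD.

0xAD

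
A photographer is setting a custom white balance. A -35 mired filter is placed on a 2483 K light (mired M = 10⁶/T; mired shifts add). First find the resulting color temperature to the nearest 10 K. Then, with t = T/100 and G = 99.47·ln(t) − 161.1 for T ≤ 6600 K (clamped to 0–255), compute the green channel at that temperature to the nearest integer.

167

M_in = 10⁶/2483 = 402.74; M_out = 402.74 + (-35) = 367.74.
T_out = 10⁶/367.74 = 2719.3 K → 2720 K; t = 27.2.
G = 99.47·ln 27.2 − 161.1 = 99.47·3.3032 − 161.1 = 167.471.
Rounded: 167.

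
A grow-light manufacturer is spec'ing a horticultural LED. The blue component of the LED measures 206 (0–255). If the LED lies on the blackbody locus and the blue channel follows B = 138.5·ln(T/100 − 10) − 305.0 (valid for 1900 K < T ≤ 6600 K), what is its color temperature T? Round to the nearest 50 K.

ln(t − 10) = (206 + 305.0) / 138.5 = 3.6895.
t − 10 = e^3.6895 = 40.026, so t = 50.026.
T = 100·t = 5003 K → 5000 K to the nearest 50 K.

5000 K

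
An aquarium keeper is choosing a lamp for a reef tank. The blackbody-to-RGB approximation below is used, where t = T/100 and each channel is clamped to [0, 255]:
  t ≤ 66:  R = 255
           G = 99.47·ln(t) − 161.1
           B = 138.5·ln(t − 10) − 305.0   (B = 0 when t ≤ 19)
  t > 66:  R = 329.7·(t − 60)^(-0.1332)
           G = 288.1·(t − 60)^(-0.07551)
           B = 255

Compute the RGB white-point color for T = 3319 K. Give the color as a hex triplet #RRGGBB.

#FFBB82

t = 3319/100 = 33.19; the t ≤ 66 branch applies.
R = 255 by definition for t ≤ 66.
G = 99.47·ln 33.19 − 161.1 = 99.47·3.5022 − 161.1 = 187.269.
B = 138.5·ln(33.19 − 10) − 305.0 = 138.5·ln 23.19 − 305.0 = 138.5·3.1437 − 305.0 = 130.405.
Rounded: (255, 187, 130).
In hex: #FFBB82.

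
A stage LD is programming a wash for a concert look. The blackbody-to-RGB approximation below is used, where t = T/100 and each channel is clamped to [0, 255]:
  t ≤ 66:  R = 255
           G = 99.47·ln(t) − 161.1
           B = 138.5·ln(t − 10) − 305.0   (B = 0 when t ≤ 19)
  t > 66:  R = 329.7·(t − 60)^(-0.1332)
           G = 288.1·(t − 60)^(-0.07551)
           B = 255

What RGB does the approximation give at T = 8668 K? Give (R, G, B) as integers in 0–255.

t = 8668/100 = 86.68; the t > 66 branch applies.
R = 329.7·(86.68 − 60)^(-0.1332) = 329.7·26.68^(-0.1332) = 329.7·0.64570 = 212.888.
G = 288.1·(86.68 − 60)^(-0.07551) = 288.1·26.68^(-0.07551) = 288.1·0.78038 = 224.829.
B = 255 by definition for t > 66.
Rounded: (213, 225, 255).

(213, 225, 255)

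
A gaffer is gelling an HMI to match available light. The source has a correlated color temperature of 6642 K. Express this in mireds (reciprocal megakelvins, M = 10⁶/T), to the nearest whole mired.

M = 10⁶ / 6642 = 150.557 → 151 mireds.

151 mireds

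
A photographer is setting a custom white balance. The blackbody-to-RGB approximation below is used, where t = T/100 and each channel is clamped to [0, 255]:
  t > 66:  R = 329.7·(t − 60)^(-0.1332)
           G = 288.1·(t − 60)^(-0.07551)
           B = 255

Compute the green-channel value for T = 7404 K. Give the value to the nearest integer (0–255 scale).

t = 7404/100 = 74.04; the t > 66 branch applies.
G = 288.1·(74.04 − 60)^(-0.07551) = 288.1·14.04^(-0.07551) = 288.1·0.81915 = 235.997.
Rounded: 236.

236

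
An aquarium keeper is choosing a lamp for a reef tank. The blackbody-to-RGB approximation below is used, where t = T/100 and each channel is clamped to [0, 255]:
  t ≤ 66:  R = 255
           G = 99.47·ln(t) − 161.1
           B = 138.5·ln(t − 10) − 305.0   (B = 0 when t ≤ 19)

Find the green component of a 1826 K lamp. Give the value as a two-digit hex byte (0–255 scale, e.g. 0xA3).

t = 1826/100 = 18.26; the t ≤ 66 branch applies.
G = 99.47·ln 18.26 − 161.1 = 99.47·2.9047 − 161.1 = 127.832.
Rounded: 128; in hex, 0x80.

0x80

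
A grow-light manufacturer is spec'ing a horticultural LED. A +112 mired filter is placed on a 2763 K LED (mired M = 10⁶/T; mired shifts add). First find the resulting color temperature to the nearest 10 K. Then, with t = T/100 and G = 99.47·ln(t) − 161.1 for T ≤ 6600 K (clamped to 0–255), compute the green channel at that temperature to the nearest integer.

142

M_in = 10⁶/2763 = 361.93; M_out = 361.93 + (+112) = 473.93.
T_out = 10⁶/473.93 = 2110.0 K → 2110 K; t = 21.1.
G = 99.47·ln 21.1 − 161.1 = 99.47·3.0493 − 161.1 = 142.211.
Rounded: 142.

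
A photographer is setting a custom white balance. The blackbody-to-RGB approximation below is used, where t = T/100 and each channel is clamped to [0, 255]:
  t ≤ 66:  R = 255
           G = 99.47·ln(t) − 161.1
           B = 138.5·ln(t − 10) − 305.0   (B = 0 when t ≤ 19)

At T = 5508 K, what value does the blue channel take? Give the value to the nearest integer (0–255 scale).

t = 5508/100 = 55.08; the t ≤ 66 branch applies.
B = 138.5·ln(55.08 − 10) − 305.0 = 138.5·ln 45.08 − 305.0 = 138.5·3.8084 − 305.0 = 222.469.
Rounded: 222.

222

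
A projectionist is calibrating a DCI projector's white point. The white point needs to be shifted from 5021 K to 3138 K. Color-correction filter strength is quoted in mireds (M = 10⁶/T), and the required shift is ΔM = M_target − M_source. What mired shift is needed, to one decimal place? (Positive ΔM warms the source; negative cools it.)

+119.5 mireds

M_source = 10⁶/5021 = 199.164; M_target = 10⁶/3138 = 318.674.
ΔM = 318.674 − 199.164 = 119.511 → +119.5 mireds, a warming shift.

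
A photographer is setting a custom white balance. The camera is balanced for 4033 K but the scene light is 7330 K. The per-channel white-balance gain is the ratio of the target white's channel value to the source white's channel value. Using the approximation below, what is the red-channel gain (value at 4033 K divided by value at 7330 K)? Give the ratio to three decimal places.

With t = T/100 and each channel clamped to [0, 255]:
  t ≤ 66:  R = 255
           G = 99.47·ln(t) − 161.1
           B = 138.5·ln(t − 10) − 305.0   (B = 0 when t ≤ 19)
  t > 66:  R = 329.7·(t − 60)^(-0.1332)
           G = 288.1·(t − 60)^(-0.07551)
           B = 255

At 7330 K (t = 73.3):
  R = 329.7·(73.3 − 60)^(-0.1332) = 329.7·13.3^(-0.1332) = 329.7·0.70844 = 233.573.
At 4033 K (t = 40.33):
  R = 255 by definition for t ≤ 66.
Gain = 255.000 / 233.573 = 1.0917 → 1.092.

1.092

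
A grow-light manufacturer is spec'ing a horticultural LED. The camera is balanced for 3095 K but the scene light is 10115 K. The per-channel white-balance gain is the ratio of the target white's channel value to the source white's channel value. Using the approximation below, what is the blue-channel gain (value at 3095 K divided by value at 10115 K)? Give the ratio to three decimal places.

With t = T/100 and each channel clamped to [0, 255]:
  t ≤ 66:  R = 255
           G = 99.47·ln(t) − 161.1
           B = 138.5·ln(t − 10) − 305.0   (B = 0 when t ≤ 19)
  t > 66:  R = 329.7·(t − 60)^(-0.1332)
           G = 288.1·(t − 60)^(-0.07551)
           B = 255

At 10115 K (t = 101.15):
  B = 255 by definition for t > 66.
At 3095 K (t = 30.95):
  B = 138.5·ln(30.95 − 10) − 305.0 = 138.5·ln 20.95 − 305.0 = 138.5·3.0421 − 305.0 = 116.336.
Gain = 116.336 / 255.000 = 0.4562 → 0.456.

0.456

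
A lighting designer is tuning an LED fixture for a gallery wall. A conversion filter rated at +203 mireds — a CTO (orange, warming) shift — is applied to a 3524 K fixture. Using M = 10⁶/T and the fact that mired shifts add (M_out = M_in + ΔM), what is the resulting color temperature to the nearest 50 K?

2050 K

M_in = 10⁶/3524 = 283.77 mireds.
M_out = 283.77 + (+203) = 486.77 mireds.
T_out = 10⁶/486.77 = 2054.4 K → 2050 K.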